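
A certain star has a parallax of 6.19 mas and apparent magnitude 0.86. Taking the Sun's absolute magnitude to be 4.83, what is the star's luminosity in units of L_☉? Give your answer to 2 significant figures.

L/L_☉ ≈ 10000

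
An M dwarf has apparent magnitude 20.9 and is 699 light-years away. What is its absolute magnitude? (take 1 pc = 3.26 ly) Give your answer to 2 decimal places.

d = 699 ly / 3.26 = 214.4 pc
5 log₁₀(d/10 pc) = 5 log₁₀(214.4) − 5 = 6.656
M = m − 5 log₁₀(d/10) = 20.9 − 6.656 = 14.244

M ≈ 14.24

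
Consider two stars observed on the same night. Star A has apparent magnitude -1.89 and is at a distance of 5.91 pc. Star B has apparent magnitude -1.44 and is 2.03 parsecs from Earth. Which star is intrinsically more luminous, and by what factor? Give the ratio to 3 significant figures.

Star A: M = m − 5 log₁₀ d + 5 = -1.89 − 5·0.7716 + 5 = -0.748
Star B: M = m − 5 log₁₀ d + 5 = -1.44 − 5·0.3075 + 5 = 2.023
ΔM = M_A − M_B = -0.748 − (2.023) = -2.770; smaller M is more luminous → Star A.
L ratio = 10^(0.4 |ΔM|) = 10^1.108 = 12.83

Star A is more luminous, by a factor of 12.8.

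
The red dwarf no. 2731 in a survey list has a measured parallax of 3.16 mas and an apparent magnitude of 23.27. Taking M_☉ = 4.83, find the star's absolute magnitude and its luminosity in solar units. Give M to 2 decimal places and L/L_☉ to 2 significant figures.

d = 1/p = 1000/3.16 mas = 316.5 pc
M = m − 5 log₁₀ d + 5 = 23.27 − 5·2.5003 + 5 = 15.768
M − M_☉ = 15.768 − 4.83 = 10.938
L/L_☉ = 10^(−0.4 × 10.938) = 4.213×10^-5

M ≈ 15.77; L/L_☉ ≈ 4.2×10^-5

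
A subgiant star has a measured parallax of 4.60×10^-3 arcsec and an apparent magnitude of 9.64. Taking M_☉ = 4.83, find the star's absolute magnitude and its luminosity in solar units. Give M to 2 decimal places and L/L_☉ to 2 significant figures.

M ≈ 2.95; L/L_☉ ≈ 5.6

d = 1/p = 1/4.60×10^-3″ = 217.4 pc
M = m − 5 log₁₀ d + 5 = 9.64 − 5·2.3372 + 5 = 2.954
M − M_☉ = 2.954 − 4.83 = -1.876
L/L_☉ = 10^(−0.4 × -1.876) = 5.630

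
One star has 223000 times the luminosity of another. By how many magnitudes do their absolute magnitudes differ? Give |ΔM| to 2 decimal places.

|ΔM| ≈ 13.37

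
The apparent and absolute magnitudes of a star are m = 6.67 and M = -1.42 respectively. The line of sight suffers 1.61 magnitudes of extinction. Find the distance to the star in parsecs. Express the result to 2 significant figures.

m − M = 5 log₁₀(d/10 pc) + A  ⇒  6.67 − (-1.42) − 1.61 = 5 log₁₀(d/10)
6.480 = 5 log₁₀(d/10)
log₁₀ d = (m − M − A)/5 + 1 = 2.2960
d = 10^2.2960 = 197.7 pc

d ≈ 200 pc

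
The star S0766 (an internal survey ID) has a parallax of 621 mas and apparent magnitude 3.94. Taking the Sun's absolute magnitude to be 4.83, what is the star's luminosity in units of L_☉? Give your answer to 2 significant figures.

d = 1/p = 1000/621 mas = 1.610 pc
M = m − 5 log₁₀ d + 5 = 3.94 − 5·0.2069 + 5 = 7.905
M − M_☉ = 7.905 − 4.83 = 3.075
L/L_☉ = 10^(−0.4 × 3.075) = 0.05886

L/L_☉ ≈ 0.059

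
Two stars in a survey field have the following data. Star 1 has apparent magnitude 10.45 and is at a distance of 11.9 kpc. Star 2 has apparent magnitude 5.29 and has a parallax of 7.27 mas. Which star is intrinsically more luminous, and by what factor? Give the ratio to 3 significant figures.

Star 1: d = 11.9 kpc = 11900 pc
Star 1: M = m − 5 log₁₀ d + 5 = 10.45 − 5·4.0755 + 5 = -4.928
Star 2: p = 7.27 mas = 7.27×10^-3″ → d = 1/p = 137.6 pc
Star 2: M = m − 5 log₁₀ d + 5 = 5.29 − 5·2.1385 + 5 = -0.402
ΔM = M_1 − M_2 = -4.928 − (-0.402) = -4.525; smaller M is more luminous → Star 1.
L ratio = 10^(0.4 |ΔM|) = 10^1.810 = 64.59

Star 1 is more luminous, by a factor of 64.6.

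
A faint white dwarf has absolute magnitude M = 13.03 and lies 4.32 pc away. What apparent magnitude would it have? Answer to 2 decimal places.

m ≈ 11.21

m = M + 5 log₁₀ d − 5 = 13.03 + 5·0.6355 − 5 = 11.207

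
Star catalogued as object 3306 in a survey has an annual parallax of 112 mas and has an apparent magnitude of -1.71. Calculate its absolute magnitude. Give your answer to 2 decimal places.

M ≈ -1.46

p = 112 mas = 0.112″ → d = 1/p = 8.929 pc
5 log₁₀(d/10 pc) = 5 log₁₀(8.929) − 5 = -0.246
M = m − 5 log₁₀(d/10) = -1.71 + 0.246 = -1.464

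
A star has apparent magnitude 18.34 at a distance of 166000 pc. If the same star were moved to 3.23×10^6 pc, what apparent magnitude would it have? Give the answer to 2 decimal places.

Flux ∝ 1/d², so Δm = 5 log₁₀(d₂/d₁) = 5 log₁₀(3.23×10^6/166000) = 6.445
m₂ = m₁ + Δm = 18.34 + (6.445) = 24.785

m ≈ 24.79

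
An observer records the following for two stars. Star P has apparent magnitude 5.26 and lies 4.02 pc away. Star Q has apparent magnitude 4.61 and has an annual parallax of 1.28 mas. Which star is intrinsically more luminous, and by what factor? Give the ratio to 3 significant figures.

Star P: M = m − 5 log₁₀ d + 5 = 5.26 − 5·0.6042 + 5 = 7.239
Star Q: p = 1.28 mas = 1.28×10^-3″ → d = 1/p = 781.2 pc
Star Q: M = m − 5 log₁₀ d + 5 = 4.61 − 5·2.8928 + 5 = -4.854
ΔM = M_P − M_Q = 7.239 − (-4.854) = 12.093; smaller M is more luminous → Star Q.
L ratio = 10^(0.4 |ΔM|) = 10^4.837 = 68730

Star Q is more luminous, by a factor of 68700.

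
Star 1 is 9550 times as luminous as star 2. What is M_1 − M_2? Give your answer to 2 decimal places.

Pogson: ΔM = −2.5 log₁₀(ratio) = −2.5 log₁₀(9550) = −2.5 × 3.9800 = -9.950
Star 1 is brighter, so it has the smaller magnitude: the difference is negative.

M_1 − M_2 ≈ -9.95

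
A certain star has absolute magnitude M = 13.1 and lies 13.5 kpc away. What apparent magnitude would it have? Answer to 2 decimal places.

d = 13.5 kpc = 13500 pc
m = M + 5 log₁₀ d − 5 = 13.1 + 5·4.1303 − 5 = 28.752

m ≈ 28.75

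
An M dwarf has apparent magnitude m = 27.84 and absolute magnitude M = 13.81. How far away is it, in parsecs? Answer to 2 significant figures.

Distance modulus: m − M = 27.84 − (13.81) = 14.030
m − M = 5 log₁₀ d − 5
log₁₀ d = (m − M)/5 + 1 = 3.8060
d = 10^3.8060 = 6397 pc

d ≈ 6400 pc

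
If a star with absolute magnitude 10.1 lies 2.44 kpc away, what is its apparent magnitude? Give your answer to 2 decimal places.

m ≈ 22.04

d = 2.44 kpc = 2440 pc
m = M + 5 log₁₀ d − 5 = 10.1 + 5·3.3874 − 5 = 22.037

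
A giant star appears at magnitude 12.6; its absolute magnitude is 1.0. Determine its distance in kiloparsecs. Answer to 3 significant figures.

d ≈ 2.09 kpc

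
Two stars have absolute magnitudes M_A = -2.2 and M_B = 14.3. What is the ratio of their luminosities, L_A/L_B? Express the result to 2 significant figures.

L_A/L_B ≈ 4.0×10^6

ΔM = M_A − M_B = -16.5
L_A/L_B = 10^(−0.4 ΔM) = 10^6.600 = 3.981×10^6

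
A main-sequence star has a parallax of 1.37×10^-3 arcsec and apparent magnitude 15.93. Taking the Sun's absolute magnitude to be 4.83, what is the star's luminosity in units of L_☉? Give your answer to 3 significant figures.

L/L_☉ ≈ 0.193

d = 1/p = 1/1.37×10^-3″ = 729.9 pc
M = m − 5 log₁₀ d + 5 = 15.93 − 5·2.8633 + 5 = 6.614
M − M_☉ = 6.614 − 4.83 = 1.784
L/L_☉ = 10^(−0.4 × 1.784) = 0.1934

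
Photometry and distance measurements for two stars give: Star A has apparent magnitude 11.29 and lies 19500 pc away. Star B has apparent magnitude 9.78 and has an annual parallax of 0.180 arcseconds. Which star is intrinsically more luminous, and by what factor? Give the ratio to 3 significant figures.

Star A: M = m − 5 log₁₀ d + 5 = 11.29 − 5·4.2900 + 5 = -5.160
Star B: d = 1/p = 1/0.180″ = 5.556 pc
Star B: M = m − 5 log₁₀ d + 5 = 9.78 − 5·0.7447 + 5 = 11.056
ΔM = M_A − M_B = -5.160 − (11.056) = -16.217; smaller M is more luminous → Star A.
L ratio = 10^(0.4 |ΔM|) = 10^6.487 = 3.066×10^6

Star A is more luminous, by a factor of 3.07×10^6.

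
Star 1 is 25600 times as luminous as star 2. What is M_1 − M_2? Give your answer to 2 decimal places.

M_1 − M_2 ≈ -11.02

Pogson: ΔM = −2.5 log₁₀(ratio) = −2.5 log₁₀(25600) = −2.5 × 4.4082 = -11.021
Star 1 is brighter, so it has the smaller magnitude: the difference is negative.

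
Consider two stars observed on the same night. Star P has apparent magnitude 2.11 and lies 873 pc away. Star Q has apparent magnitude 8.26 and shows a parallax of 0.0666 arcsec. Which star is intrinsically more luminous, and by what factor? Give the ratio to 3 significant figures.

Star P: M = m − 5 log₁₀ d + 5 = 2.11 − 5·2.9410 + 5 = -7.595
Star Q: d = 1/p = 1/0.0666″ = 15.02 pc
Star Q: M = m − 5 log₁₀ d + 5 = 8.26 − 5·1.1765 + 5 = 7.377
ΔM = M_P − M_Q = -7.595 − (7.377) = -14.972; smaller M is more luminous → Star P.
L ratio = 10^(0.4 |ΔM|) = 10^5.989 = 974900

Star P is more luminous, by a factor of 975000.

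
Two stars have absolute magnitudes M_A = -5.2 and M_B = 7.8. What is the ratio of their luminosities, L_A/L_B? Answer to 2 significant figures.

L_A/L_B ≈ 160000

ΔM = M_A − M_B = -13.0
L_A/L_B = 10^(−0.4 ΔM) = 10^5.200 = 158500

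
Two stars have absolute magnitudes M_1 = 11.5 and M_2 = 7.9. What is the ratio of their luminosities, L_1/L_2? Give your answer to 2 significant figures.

ΔM = M_1 − M_2 = 3.6
L_1/L_2 = 10^(−0.4 ΔM) = 10^-1.440 = 0.03631

L_1/L_2 ≈ 0.036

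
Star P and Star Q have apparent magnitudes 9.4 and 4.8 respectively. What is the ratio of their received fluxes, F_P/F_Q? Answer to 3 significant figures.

F_P/F_Q ≈ 0.0145

Magnitude difference = 4.6
Flux ratio = 10^(−0.4 Δm) = 10^(−0.4 × 4.6) = 10^-1.840 = 0.01445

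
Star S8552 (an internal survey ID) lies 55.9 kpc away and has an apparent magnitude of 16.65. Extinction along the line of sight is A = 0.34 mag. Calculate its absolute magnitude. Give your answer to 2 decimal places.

M ≈ -2.43

d = 55.9 kpc = 55900 pc
5 log₁₀(d/10 pc) = 5 log₁₀(55900) − 5 = 18.737
M = m − 5 log₁₀(d/10) − A = 16.65 − 18.737 − 0.34 = -2.427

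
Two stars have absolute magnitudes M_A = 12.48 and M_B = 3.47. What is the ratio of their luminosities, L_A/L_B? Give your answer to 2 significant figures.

L_A/L_B ≈ 2.5×10^-4

ΔM = M_A − M_B = 9.01
L_A/L_B = 10^(−0.4 ΔM) = 10^-3.604 = 2.489×10^-4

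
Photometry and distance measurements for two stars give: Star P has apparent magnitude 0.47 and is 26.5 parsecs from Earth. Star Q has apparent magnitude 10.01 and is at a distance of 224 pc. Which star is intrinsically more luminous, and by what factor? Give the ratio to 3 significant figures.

Star P: M = m − 5 log₁₀ d + 5 = 0.47 − 5·1.4232 + 5 = -1.646
Star Q: M = m − 5 log₁₀ d + 5 = 10.01 − 5·2.3502 + 5 = 3.259
ΔM = M_P − M_Q = -1.646 − (3.259) = -4.905; smaller M is more luminous → Star P.
L ratio = 10^(0.4 |ΔM|) = 10^1.962 = 91.62

Star P is more luminous, by a factor of 91.6.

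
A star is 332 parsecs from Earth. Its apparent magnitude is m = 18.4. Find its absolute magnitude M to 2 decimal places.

5 log₁₀(d/10 pc) = 5 log₁₀(332.0) − 5 = 7.606
M = m − 5 log₁₀(d/10) = 18.4 − 7.606 = 10.794

M ≈ 10.79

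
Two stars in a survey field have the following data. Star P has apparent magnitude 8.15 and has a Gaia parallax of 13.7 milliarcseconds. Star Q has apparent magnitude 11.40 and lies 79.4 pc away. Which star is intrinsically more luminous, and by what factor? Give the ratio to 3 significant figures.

Star P is more luminous, by a factor of 16.9.

Star P: p = 13.7 mas = 0.0137″ → d = 1/p = 72.99 pc
Star P: M = m − 5 log₁₀ d + 5 = 8.15 − 5·1.8633 + 5 = 3.834
Star Q: M = m − 5 log₁₀ d + 5 = 11.40 − 5·1.8998 + 5 = 6.901
ΔM = M_P − M_Q = 3.834 − (6.901) = -3.067; smaller M is more luminous → Star P.
L ratio = 10^(0.4 |ΔM|) = 10^1.227 = 16.86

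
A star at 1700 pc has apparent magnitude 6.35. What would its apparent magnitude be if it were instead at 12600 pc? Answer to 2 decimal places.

Flux ∝ 1/d², so Δm = 5 log₁₀(d₂/d₁) = 5 log₁₀(12600/1700) = 4.350
m₂ = m₁ + Δm = 6.35 + (4.350) = 10.700

m ≈ 10.70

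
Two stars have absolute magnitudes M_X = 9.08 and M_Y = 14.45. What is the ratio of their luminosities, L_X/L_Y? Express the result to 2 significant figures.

L_X/L_Y ≈ 140

ΔM = M_X − M_Y = -5.37
L_X/L_Y = 10^(−0.4 ΔM) = 10^2.148 = 140.6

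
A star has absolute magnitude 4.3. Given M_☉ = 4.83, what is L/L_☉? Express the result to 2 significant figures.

L/L_☉ ≈ 1.6

M − M_☉ = 4.3 − 4.83 = -0.530
L/L_☉ = 10^(−0.4 (M − M_☉)) = 10^0.212 = 1.629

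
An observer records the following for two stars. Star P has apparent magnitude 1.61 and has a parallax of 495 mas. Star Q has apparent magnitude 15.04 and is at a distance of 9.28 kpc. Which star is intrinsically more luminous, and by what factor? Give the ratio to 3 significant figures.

Star P: p = 495 mas = 0.495″ → d = 1/p = 2.020 pc
Star P: M = m − 5 log₁₀ d + 5 = 1.61 − 5·0.3054 + 5 = 5.083
Star Q: d = 9.28 kpc = 9280 pc
Star Q: M = m − 5 log₁₀ d + 5 = 15.04 − 5·3.9675 + 5 = 0.202
ΔM = M_P − M_Q = 5.083 − (0.202) = 4.881; smaller M is more luminous → Star Q.
L ratio = 10^(0.4 |ΔM|) = 10^1.952 = 89.60

Star Q is more luminous, by a factor of 89.6.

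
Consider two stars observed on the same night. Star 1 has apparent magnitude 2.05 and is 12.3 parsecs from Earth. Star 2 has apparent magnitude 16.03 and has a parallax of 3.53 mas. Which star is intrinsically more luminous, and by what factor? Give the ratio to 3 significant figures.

Star 1 is more luminous, by a factor of 737.

Star 1: M = m − 5 log₁₀ d + 5 = 2.05 − 5·1.0899 + 5 = 1.600
Star 2: p = 3.53 mas = 3.53×10^-3″ → d = 1/p = 283.3 pc
Star 2: M = m − 5 log₁₀ d + 5 = 16.03 − 5·2.4522 + 5 = 8.769
ΔM = M_1 − M_2 = 1.600 − (8.769) = -7.168; smaller M is more luminous → Star 1.
L ratio = 10^(0.4 |ΔM|) = 10^2.867 = 736.8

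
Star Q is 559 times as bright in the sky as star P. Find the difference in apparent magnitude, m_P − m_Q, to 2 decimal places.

m_P − m_Q ≈ 6.87

Pogson: Δm = −2.5 log₁₀(ratio) = −2.5 log₁₀(559) = −2.5 × 2.7474 = -6.869
Star Q is brighter so has the smaller magnitude: m_P − m_Q is positive.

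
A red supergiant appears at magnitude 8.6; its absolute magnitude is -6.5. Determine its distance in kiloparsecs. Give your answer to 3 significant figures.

μ = m − M = 15.100
m − M = 5 log₁₀ d − 5
log₁₀ d = (m − M)/5 + 1 = 4.0200
d = 10^4.0200 = 10470 pc
= 10.47 kpc

d ≈ 10.5 kpc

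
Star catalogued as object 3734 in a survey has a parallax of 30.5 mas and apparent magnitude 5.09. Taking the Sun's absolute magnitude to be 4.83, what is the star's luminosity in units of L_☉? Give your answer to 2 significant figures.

L/L_☉ ≈ 8.5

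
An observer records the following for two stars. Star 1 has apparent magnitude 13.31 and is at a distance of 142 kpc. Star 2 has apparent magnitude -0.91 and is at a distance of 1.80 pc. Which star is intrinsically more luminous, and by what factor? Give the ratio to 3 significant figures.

Star 1: d = 142 kpc = 142000 pc
Star 1: M = m − 5 log₁₀ d + 5 = 13.31 − 5·5.1523 + 5 = -7.451
Star 2: M = m − 5 log₁₀ d + 5 = -0.91 − 5·0.2553 + 5 = 2.814
ΔM = M_1 − M_2 = -7.451 − (2.814) = -10.265; smaller M is more luminous → Star 1.
L ratio = 10^(0.4 |ΔM|) = 10^4.106 = 12770

Star 1 is more luminous, by a factor of 12800.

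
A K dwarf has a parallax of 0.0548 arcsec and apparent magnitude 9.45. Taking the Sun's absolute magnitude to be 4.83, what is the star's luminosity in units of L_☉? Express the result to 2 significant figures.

d = 1/p = 1/0.0548″ = 18.25 pc
M = m − 5 log₁₀ d + 5 = 9.45 − 5·1.2612 + 5 = 8.144
M − M_☉ = 8.144 − 4.83 = 3.314
L/L_☉ = 10^(−0.4 × 3.314) = 0.04725

L/L_☉ ≈ 0.047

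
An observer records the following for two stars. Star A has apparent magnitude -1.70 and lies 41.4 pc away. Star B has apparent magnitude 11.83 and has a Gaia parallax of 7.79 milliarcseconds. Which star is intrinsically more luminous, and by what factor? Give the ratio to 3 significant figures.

Star A: M = m − 5 log₁₀ d + 5 = -1.70 − 5·1.6170 + 5 = -4.785
Star B: p = 7.79 mas = 7.79×10^-3″ → d = 1/p = 128.4 pc
Star B: M = m − 5 log₁₀ d + 5 = 11.83 − 5·2.1085 + 5 = 6.288
ΔM = M_A − M_B = -4.785 − (6.288) = -11.073; smaller M is more luminous → Star A.
L ratio = 10^(0.4 |ΔM|) = 10^4.429 = 26860

Star A is more luminous, by a factor of 26900.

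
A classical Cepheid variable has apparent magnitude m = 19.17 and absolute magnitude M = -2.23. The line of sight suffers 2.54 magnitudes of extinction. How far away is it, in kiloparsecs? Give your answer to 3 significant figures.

d ≈ 59.2 kpc

m − M = 5 log₁₀(d/10 pc) + A  ⇒  19.17 − (-2.23) − 2.54 = 5 log₁₀(d/10)
18.860 = 5 log₁₀(d/10)
log₁₀ d = (m − M − A)/5 + 1 = 4.7720
d = 10^4.7720 = 59160 pc
= 59.16 kpc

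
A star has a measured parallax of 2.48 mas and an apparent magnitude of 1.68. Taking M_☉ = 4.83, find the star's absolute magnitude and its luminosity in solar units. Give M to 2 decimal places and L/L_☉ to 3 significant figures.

M ≈ -6.35; L/L_☉ ≈ 29600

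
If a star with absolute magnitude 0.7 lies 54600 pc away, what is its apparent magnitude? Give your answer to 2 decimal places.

m = M + 5 log₁₀ d − 5 = 0.7 + 5·4.7372 − 5 = 19.386

m ≈ 19.39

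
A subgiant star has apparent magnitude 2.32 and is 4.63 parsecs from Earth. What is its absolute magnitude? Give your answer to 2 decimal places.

5 log₁₀(d/10 pc) = 5 log₁₀(4.630) − 5 = -1.672
M = m − 5 log₁₀(d/10) = 2.32 + 1.672 = 3.992

M ≈ 3.99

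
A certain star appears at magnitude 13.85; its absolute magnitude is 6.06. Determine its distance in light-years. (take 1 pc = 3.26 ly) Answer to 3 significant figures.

μ = m − M = 7.790
m − M = 5 log₁₀ d − 5
log₁₀ d = (m − M)/5 + 1 = 2.5580
d = 10^2.5580 = 361.4 pc
= 1178 ly

d ≈ 1180 ly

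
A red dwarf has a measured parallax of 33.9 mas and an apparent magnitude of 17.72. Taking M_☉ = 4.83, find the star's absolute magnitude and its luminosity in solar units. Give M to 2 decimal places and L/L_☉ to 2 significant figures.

M ≈ 15.37; L/L_☉ ≈ 6.1×10^-5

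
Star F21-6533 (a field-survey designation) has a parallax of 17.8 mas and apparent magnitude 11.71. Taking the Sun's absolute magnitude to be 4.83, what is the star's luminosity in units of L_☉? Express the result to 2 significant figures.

d = 1/p = 1000/17.8 mas = 56.18 pc
M = m − 5 log₁₀ d + 5 = 11.71 − 5·1.7496 + 5 = 7.962
M − M_☉ = 7.962 − 4.83 = 3.132
L/L_☉ = 10^(−0.4 × 3.132) = 0.05587

L/L_☉ ≈ 0.056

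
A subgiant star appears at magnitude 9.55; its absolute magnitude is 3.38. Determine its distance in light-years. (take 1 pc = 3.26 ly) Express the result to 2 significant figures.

Distance modulus: m − M = 9.55 − (3.38) = 6.170
m − M = 5 log₁₀ d − 5
log₁₀ d = (m − M)/5 + 1 = 2.2340
d = 10^2.2340 = 171.4 pc
= 558.8 ly

d ≈ 560 ly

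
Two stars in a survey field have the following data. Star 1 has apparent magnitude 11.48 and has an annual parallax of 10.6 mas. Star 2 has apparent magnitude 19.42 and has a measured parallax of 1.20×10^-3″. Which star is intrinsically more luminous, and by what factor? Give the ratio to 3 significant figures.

Star 1: p = 10.6 mas = 0.0106″ → d = 1/p = 94.34 pc
Star 1: M = m − 5 log₁₀ d + 5 = 11.48 − 5·1.9747 + 5 = 6.607
Star 2: d = 1/p = 1/1.20×10^-3″ = 833.3 pc
Star 2: M = m − 5 log₁₀ d + 5 = 19.42 − 5·2.9208 + 5 = 9.816
ΔM = M_1 − M_2 = 6.607 − (9.816) = -3.209; smaller M is more luminous → Star 1.
L ratio = 10^(0.4 |ΔM|) = 10^1.284 = 19.22

Star 1 is more luminous, by a factor of 19.2.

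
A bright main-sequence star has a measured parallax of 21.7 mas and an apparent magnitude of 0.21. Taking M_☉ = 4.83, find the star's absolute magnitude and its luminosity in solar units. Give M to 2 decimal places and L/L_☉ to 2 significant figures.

d = 1/p = 1000/21.7 mas = 46.08 pc
M = m − 5 log₁₀ d + 5 = 0.21 − 5·1.6635 + 5 = -3.108
M − M_☉ = -3.108 − 4.83 = -7.938
L/L_☉ = 10^(−0.4 × -7.938) = 1497

M ≈ -3.11; L/L_☉ ≈ 1500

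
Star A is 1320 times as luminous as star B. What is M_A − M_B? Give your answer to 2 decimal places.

M_A − M_B ≈ -7.80

Pogson: ΔM = −2.5 log₁₀(ratio) = −2.5 log₁₀(1320) = −2.5 × 3.1206 = -7.801
Star A is brighter, so it has the smaller magnitude: the difference is negative.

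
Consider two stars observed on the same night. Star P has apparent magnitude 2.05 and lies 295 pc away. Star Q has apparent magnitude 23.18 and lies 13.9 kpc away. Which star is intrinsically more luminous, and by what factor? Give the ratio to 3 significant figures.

Star P is more luminous, by a factor of 128000.

Star P: M = m − 5 log₁₀ d + 5 = 2.05 − 5·2.4698 + 5 = -5.299
Star Q: d = 13.9 kpc = 13900 pc
Star Q: M = m − 5 log₁₀ d + 5 = 23.18 − 5·4.1430 + 5 = 7.465
ΔM = M_P − M_Q = -5.299 − (7.465) = -12.764; smaller M is more luminous → Star P.
L ratio = 10^(0.4 |ΔM|) = 10^5.106 = 127500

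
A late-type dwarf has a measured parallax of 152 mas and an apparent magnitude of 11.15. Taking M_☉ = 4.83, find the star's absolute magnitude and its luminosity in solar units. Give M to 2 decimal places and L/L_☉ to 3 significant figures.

d = 1/p = 1000/152 mas = 6.579 pc
M = m − 5 log₁₀ d + 5 = 11.15 − 5·0.8182 + 5 = 12.059
M − M_☉ = 12.059 − 4.83 = 7.229
L/L_☉ = 10^(−0.4 × 7.229) = 1.283×10^-3

M ≈ 12.06; L/L_☉ ≈ 1.28×10^-3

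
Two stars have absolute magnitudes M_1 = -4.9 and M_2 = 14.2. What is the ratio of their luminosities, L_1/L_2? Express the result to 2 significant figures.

ΔM = M_1 − M_2 = -19.1
L_1/L_2 = 10^(−0.4 ΔM) = 10^7.640 = 4.365×10^7

L_1/L_2 ≈ 4.4×10^7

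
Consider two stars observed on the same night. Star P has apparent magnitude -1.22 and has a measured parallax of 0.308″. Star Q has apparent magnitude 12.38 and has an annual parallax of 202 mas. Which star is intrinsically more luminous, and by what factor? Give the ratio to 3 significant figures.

Star P: d = 1/p = 1/0.308″ = 3.247 pc
Star P: M = m − 5 log₁₀ d + 5 = -1.22 − 5·0.5114 + 5 = 1.223
Star Q: p = 202 mas = 0.202″ → d = 1/p = 4.950 pc
Star Q: M = m − 5 log₁₀ d + 5 = 12.38 − 5·0.6946 + 5 = 13.907
ΔM = M_P − M_Q = 1.223 − (13.907) = -12.684; smaller M is more luminous → Star P.
L ratio = 10^(0.4 |ΔM|) = 10^5.074 = 118500

Star P is more luminous, by a factor of 118000.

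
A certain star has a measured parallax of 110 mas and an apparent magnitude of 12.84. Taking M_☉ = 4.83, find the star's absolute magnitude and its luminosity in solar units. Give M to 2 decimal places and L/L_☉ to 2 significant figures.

d = 1/p = 1000/110 mas = 9.091 pc
M = m − 5 log₁₀ d + 5 = 12.84 − 5·0.9586 + 5 = 13.047
M − M_☉ = 13.047 − 4.83 = 8.217
L/L_☉ = 10^(−0.4 × 8.217) = 5.167×10^-4

M ≈ 13.05; L/L_☉ ≈ 5.2×10^-4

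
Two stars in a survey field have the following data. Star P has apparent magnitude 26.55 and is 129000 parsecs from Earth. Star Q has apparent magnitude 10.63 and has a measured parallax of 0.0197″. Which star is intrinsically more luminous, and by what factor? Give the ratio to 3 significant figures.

Star P is more luminous, by a factor of 2.77.

Star P: M = m − 5 log₁₀ d + 5 = 26.55 − 5·5.1106 + 5 = 5.997
Star Q: d = 1/p = 1/0.0197″ = 50.76 pc
Star Q: M = m − 5 log₁₀ d + 5 = 10.63 − 5·1.7055 + 5 = 7.102
ΔM = M_P − M_Q = 5.997 − (7.102) = -1.105; smaller M is more luminous → Star P.
L ratio = 10^(0.4 |ΔM|) = 10^0.442 = 2.768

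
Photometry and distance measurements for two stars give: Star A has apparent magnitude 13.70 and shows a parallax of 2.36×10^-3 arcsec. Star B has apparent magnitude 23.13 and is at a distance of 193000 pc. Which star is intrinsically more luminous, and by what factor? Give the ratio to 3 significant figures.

Star B is more luminous, by a factor of 35.1.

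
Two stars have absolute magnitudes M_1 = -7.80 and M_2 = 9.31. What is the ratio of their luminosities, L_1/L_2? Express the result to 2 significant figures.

L_1/L_2 ≈ 7.0×10^6

ΔM = M_1 − M_2 = -17.11
L_1/L_2 = 10^(−0.4 ΔM) = 10^6.844 = 6.982×10^6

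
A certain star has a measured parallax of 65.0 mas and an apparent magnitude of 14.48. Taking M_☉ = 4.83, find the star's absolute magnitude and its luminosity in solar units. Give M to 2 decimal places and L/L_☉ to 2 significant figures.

d = 1/p = 1000/65.0 mas = 15.38 pc
M = m − 5 log₁₀ d + 5 = 14.48 − 5·1.1871 + 5 = 13.545
M − M_☉ = 13.545 − 4.83 = 8.715
L/L_☉ = 10^(−0.4 × 8.715) = 3.267×10^-4

M ≈ 13.54; L/L_☉ ≈ 3.3×10^-4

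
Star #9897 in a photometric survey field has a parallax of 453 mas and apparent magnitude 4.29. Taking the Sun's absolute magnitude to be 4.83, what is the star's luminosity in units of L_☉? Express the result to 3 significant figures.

L/L_☉ ≈ 0.0801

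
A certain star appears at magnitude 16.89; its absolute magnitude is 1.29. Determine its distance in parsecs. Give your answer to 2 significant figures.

μ = m − M = 15.600
m − M = 5 log₁₀ d − 5
log₁₀ d = (m − M)/5 + 1 = 4.1200
d = 10^4.1200 = 13180 pc

d ≈ 13000 pc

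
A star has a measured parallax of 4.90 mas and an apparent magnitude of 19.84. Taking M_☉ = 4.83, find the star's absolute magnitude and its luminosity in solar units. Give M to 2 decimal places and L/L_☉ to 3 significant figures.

M ≈ 13.29; L/L_☉ ≈ 4.13×10^-4

d = 1/p = 1000/4.90 mas = 204.1 pc
M = m − 5 log₁₀ d + 5 = 19.84 − 5·2.3098 + 5 = 13.291
M − M_☉ = 13.291 − 4.83 = 8.461
L/L_☉ = 10^(−0.4 × 8.461) = 4.127×10^-4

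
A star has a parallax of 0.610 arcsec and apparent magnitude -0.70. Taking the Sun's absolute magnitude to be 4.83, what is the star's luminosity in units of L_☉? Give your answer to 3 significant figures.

L/L_☉ ≈ 4.38

d = 1/p = 1/0.610″ = 1.639 pc
M = m − 5 log₁₀ d + 5 = -0.70 − 5·0.2147 + 5 = 3.227
M − M_☉ = 3.227 − 4.83 = -1.603
L/L_☉ = 10^(−0.4 × -1.603) = 4.379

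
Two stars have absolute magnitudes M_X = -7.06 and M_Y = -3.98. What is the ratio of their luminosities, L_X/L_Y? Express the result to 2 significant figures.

L_X/L_Y ≈ 17

ΔM = M_X − M_Y = -3.08
L_X/L_Y = 10^(−0.4 ΔM) = 10^1.232 = 17.06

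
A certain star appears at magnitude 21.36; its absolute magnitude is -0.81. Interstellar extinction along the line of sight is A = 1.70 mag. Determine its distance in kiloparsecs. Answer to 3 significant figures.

d ≈ 124 kpc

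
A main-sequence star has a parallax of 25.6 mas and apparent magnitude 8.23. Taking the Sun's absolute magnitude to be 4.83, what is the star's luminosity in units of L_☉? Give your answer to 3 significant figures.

d = 1/p = 1000/25.6 mas = 39.06 pc
M = m − 5 log₁₀ d + 5 = 8.23 − 5·1.5918 + 5 = 5.271
M − M_☉ = 5.271 − 4.83 = 0.441
L/L_☉ = 10^(−0.4 × 0.441) = 0.6661

L/L_☉ ≈ 0.666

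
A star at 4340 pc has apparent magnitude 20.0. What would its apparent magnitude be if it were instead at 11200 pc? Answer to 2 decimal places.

Flux ∝ 1/d², so Δm = 5 log₁₀(d₂/d₁) = 5 log₁₀(11200/4340) = 2.059
m₂ = m₁ + Δm = 20.0 + (2.059) = 22.059

m ≈ 22.06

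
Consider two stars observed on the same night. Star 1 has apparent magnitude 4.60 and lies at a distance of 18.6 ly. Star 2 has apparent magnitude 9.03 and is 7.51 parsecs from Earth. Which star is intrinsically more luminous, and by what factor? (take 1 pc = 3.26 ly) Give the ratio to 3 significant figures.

Star 1 is more luminous, by a factor of 34.1.

Star 1: d = 18.6 ly / 3.26 = 5.706 pc
Star 1: M = m − 5 log₁₀ d + 5 = 4.60 − 5·0.7563 + 5 = 5.819
Star 2: M = m − 5 log₁₀ d + 5 = 9.03 − 5·0.8756 + 5 = 9.652
ΔM = M_1 − M_2 = 5.819 − (9.652) = -3.833; smaller M is more luminous → Star 1.
L ratio = 10^(0.4 |ΔM|) = 10^1.533 = 34.14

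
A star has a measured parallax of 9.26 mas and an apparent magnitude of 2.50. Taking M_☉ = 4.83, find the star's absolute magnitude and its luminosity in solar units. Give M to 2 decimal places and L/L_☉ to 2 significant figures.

d = 1/p = 1000/9.26 mas = 108.0 pc
M = m − 5 log₁₀ d + 5 = 2.50 − 5·2.0334 + 5 = -2.667
M − M_☉ = -2.667 − 4.83 = -7.497
L/L_☉ = 10^(−0.4 × -7.497) = 997.2

M ≈ -2.67; L/L_☉ ≈ 1000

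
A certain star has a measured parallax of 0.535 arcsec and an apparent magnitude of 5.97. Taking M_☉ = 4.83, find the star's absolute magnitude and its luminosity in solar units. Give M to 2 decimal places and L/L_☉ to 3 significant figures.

d = 1/p = 1/0.535″ = 1.869 pc
M = m − 5 log₁₀ d + 5 = 5.97 − 5·0.2716 + 5 = 9.612
M − M_☉ = 9.612 − 4.83 = 4.782
L/L_☉ = 10^(−0.4 × 4.782) = 0.01223

M ≈ 9.61; L/L_☉ ≈ 0.0122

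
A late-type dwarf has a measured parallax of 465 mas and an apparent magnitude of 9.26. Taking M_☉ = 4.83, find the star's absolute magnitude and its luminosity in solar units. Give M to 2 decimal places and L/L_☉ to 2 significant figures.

M ≈ 12.60; L/L_☉ ≈ 7.8×10^-4

d = 1/p = 1000/465 mas = 2.151 pc
M = m − 5 log₁₀ d + 5 = 9.26 − 5·0.3325 + 5 = 12.597
M − M_☉ = 12.597 − 4.83 = 7.767
L/L_☉ = 10^(−0.4 × 7.767) = 7.818×10^-4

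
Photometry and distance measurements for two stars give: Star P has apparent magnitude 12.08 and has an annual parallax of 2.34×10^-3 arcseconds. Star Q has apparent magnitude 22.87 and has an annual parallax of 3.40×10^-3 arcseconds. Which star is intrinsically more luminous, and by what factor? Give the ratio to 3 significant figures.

Star P: d = 1/p = 1/2.34×10^-3″ = 427.4 pc
Star P: M = m − 5 log₁₀ d + 5 = 12.08 − 5·2.6308 + 5 = 3.926
Star Q: d = 1/p = 1/3.40×10^-3″ = 294.1 pc
Star Q: M = m − 5 log₁₀ d + 5 = 22.87 − 5·2.4685 + 5 = 15.527
ΔM = M_P − M_Q = 3.926 − (15.527) = -11.601; smaller M is more luminous → Star P.
L ratio = 10^(0.4 |ΔM|) = 10^4.641 = 43700

Star P is more luminous, by a factor of 43700.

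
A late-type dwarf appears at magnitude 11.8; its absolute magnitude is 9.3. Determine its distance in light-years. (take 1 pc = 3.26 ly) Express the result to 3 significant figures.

μ = m − M = 2.500
m − M = 5 log₁₀ d − 5
log₁₀ d = (m − M)/5 + 1 = 1.5000
d = 10^1.5000 = 31.62 pc
= 103.1 ly

d ≈ 103 ly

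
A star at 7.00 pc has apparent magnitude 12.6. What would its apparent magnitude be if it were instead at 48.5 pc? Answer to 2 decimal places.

m ≈ 16.80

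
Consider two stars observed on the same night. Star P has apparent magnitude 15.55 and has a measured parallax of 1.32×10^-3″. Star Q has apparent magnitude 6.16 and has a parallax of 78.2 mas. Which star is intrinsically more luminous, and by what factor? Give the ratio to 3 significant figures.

Star Q is more luminous, by a factor of 1.62.

Star P: d = 1/p = 1/1.32×10^-3″ = 757.6 pc
Star P: M = m − 5 log₁₀ d + 5 = 15.55 − 5·2.8794 + 5 = 6.153
Star Q: p = 78.2 mas = 0.0782″ → d = 1/p = 12.79 pc
Star Q: M = m − 5 log₁₀ d + 5 = 6.16 − 5·1.1068 + 5 = 5.626
ΔM = M_P − M_Q = 6.153 − (5.626) = 0.527; smaller M is more luminous → Star Q.
L ratio = 10^(0.4 |ΔM|) = 10^0.211 = 1.625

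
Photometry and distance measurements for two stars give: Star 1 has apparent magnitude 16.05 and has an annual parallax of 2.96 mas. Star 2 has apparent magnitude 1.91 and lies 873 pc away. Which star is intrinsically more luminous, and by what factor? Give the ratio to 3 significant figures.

Star 2 is more luminous, by a factor of 3.02×10^6.

Star 1: p = 2.96 mas = 2.96×10^-3″ → d = 1/p = 337.8 pc
Star 1: M = m − 5 log₁₀ d + 5 = 16.05 − 5·2.5287 + 5 = 8.406
Star 2: M = m − 5 log₁₀ d + 5 = 1.91 − 5·2.9410 + 5 = -7.795
ΔM = M_1 − M_2 = 8.406 − (-7.795) = 16.202; smaller M is more luminous → Star 2.
L ratio = 10^(0.4 |ΔM|) = 10^6.481 = 3.024×10^6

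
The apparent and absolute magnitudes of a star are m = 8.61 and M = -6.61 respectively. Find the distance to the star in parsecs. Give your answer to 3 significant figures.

Distance modulus: m − M = 8.61 − (-6.61) = 15.220
m − M = 5 log₁₀ d − 5
log₁₀ d = (m − M)/5 + 1 = 4.0440
d = 10^4.0440 = 11070 pc

d ≈ 11100 pc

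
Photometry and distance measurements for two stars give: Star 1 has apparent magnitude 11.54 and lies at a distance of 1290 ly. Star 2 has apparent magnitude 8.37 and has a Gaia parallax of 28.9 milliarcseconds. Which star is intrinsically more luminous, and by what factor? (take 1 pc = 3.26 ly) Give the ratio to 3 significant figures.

Star 1 is more luminous, by a factor of 7.06.

Star 1: d = 1290 ly / 3.26 = 395.7 pc
Star 1: M = m − 5 log₁₀ d + 5 = 11.54 − 5·2.5974 + 5 = 3.553
Star 2: p = 28.9 mas = 0.0289″ → d = 1/p = 34.60 pc
Star 2: M = m − 5 log₁₀ d + 5 = 8.37 − 5·1.5391 + 5 = 5.674
ΔM = M_1 − M_2 = 3.553 − (5.674) = -2.121; smaller M is more luminous → Star 1.
L ratio = 10^(0.4 |ΔM|) = 10^0.849 = 7.056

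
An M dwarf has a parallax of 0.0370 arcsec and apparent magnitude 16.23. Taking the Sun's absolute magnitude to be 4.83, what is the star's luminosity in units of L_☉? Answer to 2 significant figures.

L/L_☉ ≈ 2.0×10^-4

d = 1/p = 1/0.0370″ = 27.03 pc
M = m − 5 log₁₀ d + 5 = 16.23 − 5·1.4318 + 5 = 14.071
M − M_☉ = 14.071 − 4.83 = 9.241
L/L_☉ = 10^(−0.4 × 9.241) = 2.012×10^-4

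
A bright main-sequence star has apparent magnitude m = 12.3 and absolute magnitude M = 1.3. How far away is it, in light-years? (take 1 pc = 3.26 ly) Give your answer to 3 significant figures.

μ = m − M = 11.000
m − M = 5 log₁₀ d − 5
log₁₀ d = (m − M)/5 + 1 = 3.2000
d = 10^3.2000 = 1585 pc
= 5167 ly

d ≈ 5170 ly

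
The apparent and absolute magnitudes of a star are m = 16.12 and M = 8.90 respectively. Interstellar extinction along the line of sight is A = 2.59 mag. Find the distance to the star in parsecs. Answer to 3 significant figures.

d ≈ 84.3 pc

m − M = 5 log₁₀(d/10 pc) + A  ⇒  16.12 − (8.90) − 2.59 = 5 log₁₀(d/10)
4.630 = 5 log₁₀(d/10)
log₁₀ d = (m − M − A)/5 + 1 = 1.9260
d = 10^1.9260 = 84.33 pc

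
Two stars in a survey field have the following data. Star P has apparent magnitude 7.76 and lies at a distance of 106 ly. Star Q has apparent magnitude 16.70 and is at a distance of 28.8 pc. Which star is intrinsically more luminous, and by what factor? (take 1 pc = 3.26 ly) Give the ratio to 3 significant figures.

Star P: d = 106 ly / 3.26 = 32.52 pc
Star P: M = m − 5 log₁₀ d + 5 = 7.76 − 5·1.5121 + 5 = 5.200
Star Q: M = m − 5 log₁₀ d + 5 = 16.70 − 5·1.4594 + 5 = 14.403
ΔM = M_P − M_Q = 5.200 − (14.403) = -9.203; smaller M is more luminous → Star P.
L ratio = 10^(0.4 |ΔM|) = 10^3.681 = 4802

Star P is more luminous, by a factor of 4800.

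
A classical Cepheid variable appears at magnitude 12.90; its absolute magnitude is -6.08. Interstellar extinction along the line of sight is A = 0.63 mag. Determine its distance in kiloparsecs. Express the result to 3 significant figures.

m − M = 5 log₁₀(d/10 pc) + A  ⇒  12.90 − (-6.08) − 0.63 = 5 log₁₀(d/10)
18.350 = 5 log₁₀(d/10)
log₁₀ d = (m − M − A)/5 + 1 = 4.6700
d = 10^4.6700 = 46770 pc
= 46.77 kpc

d ≈ 46.8 kpc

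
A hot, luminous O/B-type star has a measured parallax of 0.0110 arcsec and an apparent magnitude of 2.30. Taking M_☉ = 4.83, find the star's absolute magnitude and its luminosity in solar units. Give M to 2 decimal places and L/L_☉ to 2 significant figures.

M ≈ -2.49; L/L_☉ ≈ 850

d = 1/p = 1/0.0110″ = 90.91 pc
M = m − 5 log₁₀ d + 5 = 2.30 − 5·1.9586 + 5 = -2.493
M − M_☉ = -2.493 − 4.83 = -7.323
L/L_☉ = 10^(−0.4 × -7.323) = 849.6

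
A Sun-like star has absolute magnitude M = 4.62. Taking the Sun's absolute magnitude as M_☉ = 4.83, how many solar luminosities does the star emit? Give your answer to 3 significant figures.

M − M_☉ = 4.62 − 4.83 = -0.210
L/L_☉ = 10^(−0.4 (M − M_☉)) = 10^0.084 = 1.213

L/L_☉ ≈ 1.21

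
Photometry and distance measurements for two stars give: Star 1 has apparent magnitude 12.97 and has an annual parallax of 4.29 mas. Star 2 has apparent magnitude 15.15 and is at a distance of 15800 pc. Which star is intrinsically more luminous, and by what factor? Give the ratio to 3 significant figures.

Star 1: p = 4.29 mas = 4.29×10^-3″ → d = 1/p = 233.1 pc
Star 1: M = m − 5 log₁₀ d + 5 = 12.97 − 5·2.3675 + 5 = 6.132
Star 2: M = m − 5 log₁₀ d + 5 = 15.15 − 5·4.1987 + 5 = -0.843
ΔM = M_1 − M_2 = 6.132 − (-0.843) = 6.976; smaller M is more luminous → Star 2.
L ratio = 10^(0.4 |ΔM|) = 10^2.790 = 616.9

Star 2 is more luminous, by a factor of 617.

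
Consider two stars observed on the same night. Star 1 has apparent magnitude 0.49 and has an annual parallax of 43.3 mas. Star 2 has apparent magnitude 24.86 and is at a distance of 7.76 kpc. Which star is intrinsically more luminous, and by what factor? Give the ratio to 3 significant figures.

Star 1 is more luminous, by a factor of 49600.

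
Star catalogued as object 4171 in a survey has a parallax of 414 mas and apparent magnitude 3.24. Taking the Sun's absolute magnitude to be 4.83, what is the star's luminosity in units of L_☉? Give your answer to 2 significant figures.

L/L_☉ ≈ 0.25

d = 1/p = 1000/414 mas = 2.415 pc
M = m − 5 log₁₀ d + 5 = 3.24 − 5·0.3830 + 5 = 6.325
M − M_☉ = 6.325 − 4.83 = 1.495
L/L_☉ = 10^(−0.4 × 1.495) = 0.2523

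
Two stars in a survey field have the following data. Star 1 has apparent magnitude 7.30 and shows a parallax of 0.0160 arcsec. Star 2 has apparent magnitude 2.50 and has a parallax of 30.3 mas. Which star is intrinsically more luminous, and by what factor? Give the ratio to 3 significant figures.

Star 1: d = 1/p = 1/0.0160″ = 62.50 pc
Star 1: M = m − 5 log₁₀ d + 5 = 7.30 − 5·1.7959 + 5 = 3.321
Star 2: p = 30.3 mas = 0.0303″ → d = 1/p = 33.00 pc
Star 2: M = m − 5 log₁₀ d + 5 = 2.50 − 5·1.5186 + 5 = -0.093
ΔM = M_1 − M_2 = 3.321 − (-0.093) = 3.413; smaller M is more luminous → Star 2.
L ratio = 10^(0.4 |ΔM|) = 10^1.365 = 23.19

Star 2 is more luminous, by a factor of 23.2.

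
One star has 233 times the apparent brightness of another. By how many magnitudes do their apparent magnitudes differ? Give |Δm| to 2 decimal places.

|Δm| ≈ 5.92

Pogson: Δm = −2.5 log₁₀(ratio) = −2.5 log₁₀(233) = −2.5 × 2.3674 = -5.918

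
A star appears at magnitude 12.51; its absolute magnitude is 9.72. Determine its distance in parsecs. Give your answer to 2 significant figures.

d ≈ 36 pc

μ = m − M = 2.790
m − M = 5 log₁₀ d − 5
log₁₀ d = (m − M)/5 + 1 = 1.5580
d = 10^1.5580 = 36.14 pc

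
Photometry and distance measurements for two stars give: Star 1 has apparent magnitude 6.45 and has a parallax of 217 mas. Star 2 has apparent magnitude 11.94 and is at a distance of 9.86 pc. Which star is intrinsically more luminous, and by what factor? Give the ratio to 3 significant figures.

Star 1: p = 217 mas = 0.217″ → d = 1/p = 4.608 pc
Star 1: M = m − 5 log₁₀ d + 5 = 6.45 − 5·0.6635 + 5 = 8.132
Star 2: M = m − 5 log₁₀ d + 5 = 11.94 − 5·0.9939 + 5 = 11.971
ΔM = M_1 − M_2 = 8.132 − (11.971) = -3.838; smaller M is more luminous → Star 1.
L ratio = 10^(0.4 |ΔM|) = 10^1.535 = 34.30

Star 1 is more luminous, by a factor of 34.3.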